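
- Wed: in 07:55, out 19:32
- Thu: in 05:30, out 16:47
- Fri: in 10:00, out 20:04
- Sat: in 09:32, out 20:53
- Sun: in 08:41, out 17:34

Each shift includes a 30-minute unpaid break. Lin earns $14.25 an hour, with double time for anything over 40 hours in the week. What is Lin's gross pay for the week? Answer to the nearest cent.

$874.95

Wed: 07:55–19:32 = 11 h 37 min; less 30 min break → 11 h 7 min
Thu: 05:30–16:47 = 11 h 17 min; less 30 min break → 10 h 47 min
Fri: 10:00–20:04 = 10 h 4 min; less 30 min break → 9 h 34 min
Sat: 09:32–20:53 = 11 h 21 min; less 30 min break → 10 h 51 min
Sun: 08:41–17:34 = 8 h 53 min; less 30 min break → 8 h 23 min
Total worked: 50 h 42 min = 3042 min.
Regular 40 h 0 min = 2400 min at $14.25/h; overtime 10 h 42 min = 642 min at $28.50/h.
Pay = (2400 × $14.25 + 642 × $28.50) ÷ 60 = $874.95.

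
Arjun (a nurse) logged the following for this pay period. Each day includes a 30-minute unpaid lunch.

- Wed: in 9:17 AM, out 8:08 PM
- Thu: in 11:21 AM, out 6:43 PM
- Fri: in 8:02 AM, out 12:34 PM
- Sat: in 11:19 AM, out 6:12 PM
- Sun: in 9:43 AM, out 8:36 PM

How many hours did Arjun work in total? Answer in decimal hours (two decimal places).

38.02 hours

Wed: 9:17 AM–8:08 PM = 10 h 51 min; less 30 min break → 10 h 21 min
Thu: 11:21 AM–6:43 PM = 7 h 22 min; less 30 min break → 6 h 52 min
Fri: 8:02 AM–12:34 PM = 4 h 32 min; less 30 min break → 4 h 2 min
Sat: 11:19 AM–6:12 PM = 6 h 53 min; less 30 min break → 6 h 23 min
Sun: 9:43 AM–8:36 PM = 10 h 53 min; less 30 min break → 10 h 23 min
Total: 10 h 21 min + 6 h 52 min + 4 h 2 min + 6 h 23 min + 10 h 23 min = 38 h 1 min.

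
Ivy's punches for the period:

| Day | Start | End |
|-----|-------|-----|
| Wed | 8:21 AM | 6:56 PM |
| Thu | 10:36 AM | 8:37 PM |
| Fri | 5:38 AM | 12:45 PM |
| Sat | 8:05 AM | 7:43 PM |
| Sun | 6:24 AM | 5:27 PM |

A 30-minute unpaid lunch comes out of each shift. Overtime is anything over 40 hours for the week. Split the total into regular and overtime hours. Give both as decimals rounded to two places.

Wed: 8:21 AM–6:56 PM = 10 h 35 min; less 30 min break → 10 h 5 min
Thu: 10:36 AM–8:37 PM = 10 h 1 min; less 30 min break → 9 h 31 min
Fri: 5:38 AM–12:45 PM = 7 h 7 min; less 30 min break → 6 h 37 min
Sat: 8:05 AM–7:43 PM = 11 h 38 min; less 30 min break → 11 h 8 min
Sun: 6:24 AM–5:27 PM = 11 h 3 min; less 30 min break → 10 h 33 min
Total worked: 47 h 54 min = 47.90 h.
Threshold 40 h → overtime 7 h 54 min, regular 40 h 0 min.

Regular 40.00 hours, overtime 7.90 hours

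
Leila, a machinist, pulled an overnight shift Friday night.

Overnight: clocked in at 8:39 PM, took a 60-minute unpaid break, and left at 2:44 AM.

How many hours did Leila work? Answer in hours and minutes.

5 h 5 min

Overnight: 8:39 PM → midnight = 3 h 21 min; midnight → 2:44 AM = 2 h 44 min; span 6 h 5 min; less 60 min break → 5 h 5 min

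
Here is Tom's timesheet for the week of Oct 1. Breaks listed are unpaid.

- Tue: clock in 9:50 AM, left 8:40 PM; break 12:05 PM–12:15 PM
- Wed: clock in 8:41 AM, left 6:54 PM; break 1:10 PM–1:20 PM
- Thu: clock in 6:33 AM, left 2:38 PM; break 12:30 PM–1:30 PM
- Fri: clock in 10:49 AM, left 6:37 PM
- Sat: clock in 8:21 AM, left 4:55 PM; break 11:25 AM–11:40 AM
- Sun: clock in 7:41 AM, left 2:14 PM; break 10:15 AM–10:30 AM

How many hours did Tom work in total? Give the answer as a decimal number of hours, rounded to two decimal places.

Tue: 9:50 AM–8:40 PM = 10 h 50 min; less 10 min break → 10 h 40 min
Wed: 8:41 AM–6:54 PM = 10 h 13 min; less 10 min break → 10 h 3 min
Thu: 6:33 AM–2:38 PM = 8 h 5 min; less 60 min break → 7 h 5 min
Fri: 10:49 AM–6:37 PM = 7 h 48 min
Sat: 8:21 AM–4:55 PM = 8 h 34 min; less 15 min break → 8 h 19 min
Sun: 7:41 AM–2:14 PM = 6 h 33 min; less 15 min break → 6 h 18 min
Total: 10 h 40 min + 10 h 3 min + 7 h 5 min + 7 h 48 min + 8 h 19 min + 6 h 18 min = 50 h 13 min.

50.22 hours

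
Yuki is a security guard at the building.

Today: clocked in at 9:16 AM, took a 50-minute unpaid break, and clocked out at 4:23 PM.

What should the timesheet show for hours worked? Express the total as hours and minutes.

Today: 9:16 AM–4:23 PM = 7 h 7 min; less 50 min break → 6 h 17 min

6 h 17 min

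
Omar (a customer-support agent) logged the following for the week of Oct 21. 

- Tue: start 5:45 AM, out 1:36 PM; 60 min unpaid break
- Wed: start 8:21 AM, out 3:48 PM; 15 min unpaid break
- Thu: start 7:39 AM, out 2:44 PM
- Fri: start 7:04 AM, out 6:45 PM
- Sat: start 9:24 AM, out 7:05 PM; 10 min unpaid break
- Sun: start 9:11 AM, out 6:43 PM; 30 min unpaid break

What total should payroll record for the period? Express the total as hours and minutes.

Tue: 5:45 AM–1:36 PM = 7 h 51 min; less 60 min break → 6 h 51 min
Wed: 8:21 AM–3:48 PM = 7 h 27 min; less 15 min break → 7 h 12 min
Thu: 7:39 AM–2:44 PM = 7 h 5 min
Fri: 7:04 AM–6:45 PM = 11 h 41 min
Sat: 9:24 AM–7:05 PM = 9 h 41 min; less 10 min break → 9 h 31 min
Sun: 9:11 AM–6:43 PM = 9 h 32 min; less 30 min break → 9 h 2 min
Total: 6 h 51 min + 7 h 12 min + 7 h 5 min + 11 h 41 min + 9 h 31 min + 9 h 2 min = 51 h 22 min.

51 h 22 min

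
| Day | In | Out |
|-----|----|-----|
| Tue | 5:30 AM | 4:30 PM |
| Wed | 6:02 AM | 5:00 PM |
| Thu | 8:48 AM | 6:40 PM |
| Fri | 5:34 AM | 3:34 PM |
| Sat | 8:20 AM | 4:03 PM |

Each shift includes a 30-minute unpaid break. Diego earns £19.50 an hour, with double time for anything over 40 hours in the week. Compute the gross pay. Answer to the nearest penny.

£1054.95

Tue: 5:30 AM–4:30 PM = 11 h 0 min; less 30 min break → 10 h 30 min
Wed: 6:02 AM–5:00 PM = 10 h 58 min; less 30 min break → 10 h 28 min
Thu: 8:48 AM–6:40 PM = 9 h 52 min; less 30 min break → 9 h 22 min
Fri: 5:34 AM–3:34 PM = 10 h 0 min; less 30 min break → 9 h 30 min
Sat: 8:20 AM–4:03 PM = 7 h 43 min; less 30 min break → 7 h 13 min
Total worked: 47 h 3 min = 2823 min.
Regular 40 h 0 min = 2400 min at £19.50/h; overtime 7 h 3 min = 423 min at £39.00/h.
Pay = (2400 × £19.50 + 423 × £39.00) ÷ 60 = £1054.95.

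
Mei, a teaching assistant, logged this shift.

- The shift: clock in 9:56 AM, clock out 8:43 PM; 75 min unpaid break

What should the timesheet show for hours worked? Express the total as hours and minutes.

9 h 32 min

The shift: 9:56 AM–8:43 PM = 10 h 47 min; less 75 min break → 9 h 32 min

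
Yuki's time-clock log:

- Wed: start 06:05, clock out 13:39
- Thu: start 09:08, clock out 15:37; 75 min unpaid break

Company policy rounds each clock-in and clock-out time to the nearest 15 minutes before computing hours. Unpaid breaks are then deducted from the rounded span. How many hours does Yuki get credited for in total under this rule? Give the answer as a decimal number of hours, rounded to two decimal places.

Wed: in 06:05→06:00, out 13:39→13:45; 7 h 45 min
Thu: in 09:08→09:15, out 15:37→15:30; 6 h 15 min − 75 min = 5 h 0 min
Total credited: 12 h 45 min.

12.75 hours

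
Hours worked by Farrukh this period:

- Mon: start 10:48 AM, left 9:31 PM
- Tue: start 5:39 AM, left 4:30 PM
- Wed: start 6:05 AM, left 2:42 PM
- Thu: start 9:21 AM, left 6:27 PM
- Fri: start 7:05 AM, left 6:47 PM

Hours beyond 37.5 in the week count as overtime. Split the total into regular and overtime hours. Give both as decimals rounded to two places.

Regular 37.50 hours, overtime 13.48 hours

Mon: 10:48 AM–9:31 PM = 10 h 43 min
Tue: 5:39 AM–4:30 PM = 10 h 51 min
Wed: 6:05 AM–2:42 PM = 8 h 37 min
Thu: 9:21 AM–6:27 PM = 9 h 6 min
Fri: 7:05 AM–6:47 PM = 11 h 42 min
Total worked: 50 h 59 min = 50.98 h.
Threshold 37.5 h → overtime 13 h 29 min, regular 37 h 30 min.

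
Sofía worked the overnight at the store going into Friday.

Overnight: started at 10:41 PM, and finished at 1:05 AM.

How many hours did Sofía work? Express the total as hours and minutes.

Overnight: 10:41 PM → midnight = 1 h 19 min; midnight → 1:05 AM = 1 h 5 min; span 2 h 24 min

2 h 24 min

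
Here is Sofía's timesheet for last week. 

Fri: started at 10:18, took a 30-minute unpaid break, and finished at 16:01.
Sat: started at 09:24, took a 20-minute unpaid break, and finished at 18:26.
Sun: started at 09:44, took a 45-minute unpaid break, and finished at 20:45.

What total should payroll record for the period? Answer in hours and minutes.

Fri: 10:18–16:01 = 5 h 43 min; less 30 min break → 5 h 13 min
Sat: 09:24–18:26 = 9 h 2 min; less 20 min break → 8 h 42 min
Sun: 09:44–20:45 = 11 h 1 min; less 45 min break → 10 h 16 min
Total: 5 h 13 min + 8 h 42 min + 10 h 16 min = 24 h 11 min.

24 h 11 min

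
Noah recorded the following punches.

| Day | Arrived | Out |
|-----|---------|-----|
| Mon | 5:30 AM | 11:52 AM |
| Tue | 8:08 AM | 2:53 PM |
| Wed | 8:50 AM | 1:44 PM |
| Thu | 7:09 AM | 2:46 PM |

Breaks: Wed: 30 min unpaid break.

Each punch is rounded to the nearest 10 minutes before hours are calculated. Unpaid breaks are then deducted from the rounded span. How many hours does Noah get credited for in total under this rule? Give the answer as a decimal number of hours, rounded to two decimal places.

Mon: in 5:30 AM→5:30 AM, out 11:52 AM→11:50 AM; 6 h 20 min
Tue: in 8:08 AM→8:10 AM, out 2:53 PM→2:50 PM; 6 h 40 min
Wed: in 8:50 AM→8:50 AM, out 1:44 PM→1:40 PM; 4 h 50 min − 30 min = 4 h 20 min
Thu: in 7:09 AM→7:10 AM, out 2:46 PM→2:50 PM; 7 h 40 min
Total credited: 25 h 0 min.

25.00 hours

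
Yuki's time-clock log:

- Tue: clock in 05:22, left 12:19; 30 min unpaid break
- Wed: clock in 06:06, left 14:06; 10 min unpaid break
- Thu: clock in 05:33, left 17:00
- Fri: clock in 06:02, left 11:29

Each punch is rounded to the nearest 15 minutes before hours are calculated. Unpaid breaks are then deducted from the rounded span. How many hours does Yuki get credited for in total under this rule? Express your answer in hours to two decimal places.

Tue: in 05:22→05:15, out 12:19→12:15; 7 h 0 min − 30 min = 6 h 30 min
Wed: in 06:06→06:00, out 14:06→14:00; 8 h 0 min − 10 min = 7 h 50 min
Thu: in 05:33→05:30, out 17:00→17:00; 11 h 30 min
Fri: in 06:02→06:00, out 11:29→11:30; 5 h 30 min
Total credited: 31 h 20 min.

31.33 hours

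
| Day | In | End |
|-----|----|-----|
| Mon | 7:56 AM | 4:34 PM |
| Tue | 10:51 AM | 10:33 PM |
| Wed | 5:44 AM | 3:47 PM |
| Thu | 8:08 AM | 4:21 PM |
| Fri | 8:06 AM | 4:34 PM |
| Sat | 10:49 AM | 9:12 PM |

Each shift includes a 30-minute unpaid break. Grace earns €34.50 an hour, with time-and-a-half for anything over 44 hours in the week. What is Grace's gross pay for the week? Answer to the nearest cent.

€2058.79

Mon: 7:56 AM–4:34 PM = 8 h 38 min; less 30 min break → 8 h 8 min
Tue: 10:51 AM–10:33 PM = 11 h 42 min; less 30 min break → 11 h 12 min
Wed: 5:44 AM–3:47 PM = 10 h 3 min; less 30 min break → 9 h 33 min
Thu: 8:08 AM–4:21 PM = 8 h 13 min; less 30 min break → 7 h 43 min
Fri: 8:06 AM–4:34 PM = 8 h 28 min; less 30 min break → 7 h 58 min
Sat: 10:49 AM–9:12 PM = 10 h 23 min; less 30 min break → 9 h 53 min
Total worked: 54 h 27 min = 3267 min.
Regular 44 h 0 min = 2640 min at €34.50/h; overtime 10 h 27 min = 627 min at €51.75/h.
Pay = (2640 × €34.50 + 627 × €51.75) ÷ 60 = €2058.79.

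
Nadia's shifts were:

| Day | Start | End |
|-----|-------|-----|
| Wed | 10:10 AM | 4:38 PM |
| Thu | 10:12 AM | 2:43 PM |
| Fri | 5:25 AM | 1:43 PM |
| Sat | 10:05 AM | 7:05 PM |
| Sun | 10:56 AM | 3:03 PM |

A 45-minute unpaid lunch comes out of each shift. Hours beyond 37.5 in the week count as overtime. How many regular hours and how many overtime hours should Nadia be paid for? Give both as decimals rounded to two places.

Regular 28.65 hours, overtime 0.00 hours

Wed: 10:10 AM–4:38 PM = 6 h 28 min; less 45 min break → 5 h 43 min
Thu: 10:12 AM–2:43 PM = 4 h 31 min; less 45 min break → 3 h 46 min
Fri: 5:25 AM–1:43 PM = 8 h 18 min; less 45 min break → 7 h 33 min
Sat: 10:05 AM–7:05 PM = 9 h 0 min; less 45 min break → 8 h 15 min
Sun: 10:56 AM–3:03 PM = 4 h 7 min; less 45 min break → 3 h 22 min
Total worked: 28 h 39 min = 28.65 h.
Threshold 37.5 h → overtime 0 h 0 min, regular 28 h 39 min.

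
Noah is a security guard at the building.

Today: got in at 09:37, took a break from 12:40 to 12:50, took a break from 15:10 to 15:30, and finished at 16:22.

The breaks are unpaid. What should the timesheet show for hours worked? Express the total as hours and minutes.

6 h 15 min

Today: 09:37–16:22 = 6 h 45 min; less 30 min break → 6 h 15 min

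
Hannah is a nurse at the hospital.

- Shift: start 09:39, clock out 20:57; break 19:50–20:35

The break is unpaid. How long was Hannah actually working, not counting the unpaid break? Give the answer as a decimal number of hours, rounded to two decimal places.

Shift: 09:39–20:57 = 11 h 18 min; less 45 min break → 10 h 33 min

10.55 hours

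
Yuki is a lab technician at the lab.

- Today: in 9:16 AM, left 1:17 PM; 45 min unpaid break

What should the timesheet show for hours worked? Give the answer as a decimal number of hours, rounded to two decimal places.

3.27 hours

Today: 9:16 AM–1:17 PM = 4 h 1 min; less 45 min break → 3 h 16 min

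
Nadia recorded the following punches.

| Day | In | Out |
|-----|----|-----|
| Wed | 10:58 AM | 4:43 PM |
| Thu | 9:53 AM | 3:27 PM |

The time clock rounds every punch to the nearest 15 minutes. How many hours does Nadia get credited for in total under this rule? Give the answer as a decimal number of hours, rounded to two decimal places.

Wed: in 10:58 AM→11:00 AM, out 4:43 PM→4:45 PM; 5 h 45 min
Thu: in 9:53 AM→10:00 AM, out 3:27 PM→3:30 PM; 5 h 30 min
Total credited: 11 h 15 min.

11.25 hours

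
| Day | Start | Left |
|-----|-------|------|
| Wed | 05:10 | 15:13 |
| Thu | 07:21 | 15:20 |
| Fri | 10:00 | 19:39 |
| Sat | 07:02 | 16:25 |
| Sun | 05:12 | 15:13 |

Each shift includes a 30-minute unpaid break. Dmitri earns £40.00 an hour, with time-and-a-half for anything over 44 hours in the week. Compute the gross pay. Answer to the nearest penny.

Wed: 05:10–15:13 = 10 h 3 min; less 30 min break → 9 h 33 min
Thu: 07:21–15:20 = 7 h 59 min; less 30 min break → 7 h 29 min
Fri: 10:00–19:39 = 9 h 39 min; less 30 min break → 9 h 9 min
Sat: 07:02–16:25 = 9 h 23 min; less 30 min break → 8 h 53 min
Sun: 05:12–15:13 = 10 h 1 min; less 30 min break → 9 h 31 min
Total worked: 44 h 35 min = 2675 min.
Regular 44 h 0 min = 2640 min at £40.00/h; overtime 0 h 35 min = 35 min at £60.00/h.
Pay = (2640 × £40.00 + 35 × £60.00) ÷ 60 = £1795.00.

£1795.00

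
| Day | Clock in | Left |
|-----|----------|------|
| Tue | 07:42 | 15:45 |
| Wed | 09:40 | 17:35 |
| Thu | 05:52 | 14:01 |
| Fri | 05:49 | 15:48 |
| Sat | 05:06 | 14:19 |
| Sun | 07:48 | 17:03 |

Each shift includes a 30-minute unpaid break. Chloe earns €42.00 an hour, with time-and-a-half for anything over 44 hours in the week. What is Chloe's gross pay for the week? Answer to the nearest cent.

€2198.70

Tue: 07:42–15:45 = 8 h 3 min; less 30 min break → 7 h 33 min
Wed: 09:40–17:35 = 7 h 55 min; less 30 min break → 7 h 25 min
Thu: 05:52–14:01 = 8 h 9 min; less 30 min break → 7 h 39 min
Fri: 05:49–15:48 = 9 h 59 min; less 30 min break → 9 h 29 min
Sat: 05:06–14:19 = 9 h 13 min; less 30 min break → 8 h 43 min
Sun: 07:48–17:03 = 9 h 15 min; less 30 min break → 8 h 45 min
Total worked: 49 h 34 min = 2974 min.
Regular 44 h 0 min = 2640 min at €42.00/h; overtime 5 h 34 min = 334 min at €63.00/h.
Pay = (2640 × €42.00 + 334 × €63.00) ÷ 60 = €2198.70.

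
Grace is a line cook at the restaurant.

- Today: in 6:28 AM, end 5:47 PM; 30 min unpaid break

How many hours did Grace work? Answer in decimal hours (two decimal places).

Today: 6:28 AM–5:47 PM = 11 h 19 min; less 30 min break → 10 h 49 min

10.82 hours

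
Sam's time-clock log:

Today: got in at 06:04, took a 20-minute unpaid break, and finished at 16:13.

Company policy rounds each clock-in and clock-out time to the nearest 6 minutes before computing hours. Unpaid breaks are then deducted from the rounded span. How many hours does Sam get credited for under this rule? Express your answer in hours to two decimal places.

Today: in 06:04→06:06, out 16:13→16:12; 10 h 6 min − 20 min = 9 h 46 min

9.77 hours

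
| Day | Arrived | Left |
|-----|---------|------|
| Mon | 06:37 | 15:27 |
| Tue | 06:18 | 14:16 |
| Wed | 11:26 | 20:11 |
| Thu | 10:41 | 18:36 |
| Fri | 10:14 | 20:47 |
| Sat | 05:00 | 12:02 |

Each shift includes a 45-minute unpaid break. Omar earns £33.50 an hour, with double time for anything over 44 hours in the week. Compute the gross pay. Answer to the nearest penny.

£1644.85

Mon: 06:37–15:27 = 8 h 50 min; less 45 min break → 8 h 5 min
Tue: 06:18–14:16 = 7 h 58 min; less 45 min break → 7 h 13 min
Wed: 11:26–20:11 = 8 h 45 min; less 45 min break → 8 h 0 min
Thu: 10:41–18:36 = 7 h 55 min; less 45 min break → 7 h 10 min
Fri: 10:14–20:47 = 10 h 33 min; less 45 min break → 9 h 48 min
Sat: 05:00–12:02 = 7 h 2 min; less 45 min break → 6 h 17 min
Total worked: 46 h 33 min = 2793 min.
Regular 44 h 0 min = 2640 min at £33.50/h; overtime 2 h 33 min = 153 min at £67.00/h.
Pay = (2640 × £33.50 + 153 × £67.00) ÷ 60 = £1644.85.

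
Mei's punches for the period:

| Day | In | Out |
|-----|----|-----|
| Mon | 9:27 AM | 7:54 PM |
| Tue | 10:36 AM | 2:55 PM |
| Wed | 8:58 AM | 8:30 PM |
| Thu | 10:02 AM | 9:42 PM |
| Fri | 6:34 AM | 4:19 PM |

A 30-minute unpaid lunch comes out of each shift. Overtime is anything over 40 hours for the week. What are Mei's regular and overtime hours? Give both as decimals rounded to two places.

Regular 40.00 hours, overtime 5.22 hours

Mon: 9:27 AM–7:54 PM = 10 h 27 min; less 30 min break → 9 h 57 min
Tue: 10:36 AM–2:55 PM = 4 h 19 min; less 30 min break → 3 h 49 min
Wed: 8:58 AM–8:30 PM = 11 h 32 min; less 30 min break → 11 h 2 min
Thu: 10:02 AM–9:42 PM = 11 h 40 min; less 30 min break → 11 h 10 min
Fri: 6:34 AM–4:19 PM = 9 h 45 min; less 30 min break → 9 h 15 min
Total worked: 45 h 13 min = 45.22 h.
Threshold 40 h → overtime 5 h 13 min, regular 40 h 0 min.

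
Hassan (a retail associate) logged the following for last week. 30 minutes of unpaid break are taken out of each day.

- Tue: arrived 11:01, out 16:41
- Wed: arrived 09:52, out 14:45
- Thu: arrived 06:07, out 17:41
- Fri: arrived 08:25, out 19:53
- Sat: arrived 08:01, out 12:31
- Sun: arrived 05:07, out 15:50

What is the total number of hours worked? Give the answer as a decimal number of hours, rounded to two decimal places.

45.80 hours

Tue: 11:01–16:41 = 5 h 40 min; less 30 min break → 5 h 10 min
Wed: 09:52–14:45 = 4 h 53 min; less 30 min break → 4 h 23 min
Thu: 06:07–17:41 = 11 h 34 min; less 30 min break → 11 h 4 min
Fri: 08:25–19:53 = 11 h 28 min; less 30 min break → 10 h 58 min
Sat: 08:01–12:31 = 4 h 30 min; less 30 min break → 4 h 0 min
Sun: 05:07–15:50 = 10 h 43 min; less 30 min break → 10 h 13 min
Total: 5 h 10 min + 4 h 23 min + 11 h 4 min + 10 h 58 min + 4 h 0 min + 10 h 13 min = 45 h 48 min.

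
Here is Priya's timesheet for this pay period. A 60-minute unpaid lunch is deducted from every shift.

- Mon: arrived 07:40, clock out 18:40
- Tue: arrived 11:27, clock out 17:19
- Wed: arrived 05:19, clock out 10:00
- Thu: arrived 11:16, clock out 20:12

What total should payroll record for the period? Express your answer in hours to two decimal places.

Mon: 07:40–18:40 = 11 h 0 min; less 60 min break → 10 h 0 min
Tue: 11:27–17:19 = 5 h 52 min; less 60 min break → 4 h 52 min
Wed: 05:19–10:00 = 4 h 41 min; less 60 min break → 3 h 41 min
Thu: 11:16–20:12 = 8 h 56 min; less 60 min break → 7 h 56 min
Total: 10 h 0 min + 4 h 52 min + 3 h 41 min + 7 h 56 min = 26 h 29 min.

26.48 hours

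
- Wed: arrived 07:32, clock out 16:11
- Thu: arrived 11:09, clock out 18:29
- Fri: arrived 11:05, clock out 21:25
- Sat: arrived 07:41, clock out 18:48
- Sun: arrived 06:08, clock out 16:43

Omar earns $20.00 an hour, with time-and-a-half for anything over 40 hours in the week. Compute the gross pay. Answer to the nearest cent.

Wed: 07:32–16:11 = 8 h 39 min
Thu: 11:09–18:29 = 7 h 20 min
Fri: 11:05–21:25 = 10 h 20 min
Sat: 07:41–18:48 = 11 h 7 min
Sun: 06:08–16:43 = 10 h 35 min
Total worked: 48 h 1 min = 2881 min.
Regular 40 h 0 min = 2400 min at $20.00/h; overtime 8 h 1 min = 481 min at $30.00/h.
Pay = (2400 × $20.00 + 481 × $30.00) ÷ 60 = $1040.50.

$1040.50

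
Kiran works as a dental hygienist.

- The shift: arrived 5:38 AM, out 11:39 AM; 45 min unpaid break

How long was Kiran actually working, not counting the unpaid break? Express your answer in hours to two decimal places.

5.27 hours

The shift: 5:38 AM–11:39 AM = 6 h 1 min; less 45 min break → 5 h 16 min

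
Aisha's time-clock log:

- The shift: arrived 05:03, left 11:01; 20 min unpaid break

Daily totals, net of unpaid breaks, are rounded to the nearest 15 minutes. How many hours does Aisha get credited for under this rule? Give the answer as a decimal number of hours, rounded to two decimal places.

5.75 hours

The shift: 05:03–11:01 = 5 h 58 min − 20 min = 5 h 38 min → rounds to 5 h 45 min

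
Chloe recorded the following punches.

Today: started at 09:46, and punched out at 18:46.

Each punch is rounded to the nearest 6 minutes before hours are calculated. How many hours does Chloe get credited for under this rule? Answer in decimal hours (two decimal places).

9.00 hours

Today: in 09:46→09:48, out 18:46→18:48; 9 h 0 min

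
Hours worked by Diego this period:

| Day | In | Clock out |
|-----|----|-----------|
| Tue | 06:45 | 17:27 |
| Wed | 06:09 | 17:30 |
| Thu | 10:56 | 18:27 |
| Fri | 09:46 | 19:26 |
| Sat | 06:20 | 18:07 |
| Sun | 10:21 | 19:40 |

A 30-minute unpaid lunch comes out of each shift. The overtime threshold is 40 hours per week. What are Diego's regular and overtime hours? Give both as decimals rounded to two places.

Regular 40.00 hours, overtime 17.33 hours

Tue: 06:45–17:27 = 10 h 42 min; less 30 min break → 10 h 12 min
Wed: 06:09–17:30 = 11 h 21 min; less 30 min break → 10 h 51 min
Thu: 10:56–18:27 = 7 h 31 min; less 30 min break → 7 h 1 min
Fri: 09:46–19:26 = 9 h 40 min; less 30 min break → 9 h 10 min
Sat: 06:20–18:07 = 11 h 47 min; less 30 min break → 11 h 17 min
Sun: 10:21–19:40 = 9 h 19 min; less 30 min break → 8 h 49 min
Total worked: 57 h 20 min = 57.33 h.
Threshold 40 h → overtime 17 h 20 min, regular 40 h 0 min.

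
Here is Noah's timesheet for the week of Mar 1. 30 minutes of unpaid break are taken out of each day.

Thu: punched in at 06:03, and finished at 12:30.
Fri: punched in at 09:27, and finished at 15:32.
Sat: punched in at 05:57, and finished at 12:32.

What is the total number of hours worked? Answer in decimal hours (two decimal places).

17.62 hours

Thu: 06:03–12:30 = 6 h 27 min; less 30 min break → 5 h 57 min
Fri: 09:27–15:32 = 6 h 5 min; less 30 min break → 5 h 35 min
Sat: 05:57–12:32 = 6 h 35 min; less 30 min break → 6 h 5 min
Total: 5 h 57 min + 5 h 35 min + 6 h 5 min = 17 h 37 min.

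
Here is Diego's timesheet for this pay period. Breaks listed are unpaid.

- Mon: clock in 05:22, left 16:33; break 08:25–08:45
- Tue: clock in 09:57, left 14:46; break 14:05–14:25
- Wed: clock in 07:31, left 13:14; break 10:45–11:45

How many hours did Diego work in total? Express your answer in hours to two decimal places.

20.05 hours

Mon: 05:22–16:33 = 11 h 11 min; less 20 min break → 10 h 51 min
Tue: 09:57–14:46 = 4 h 49 min; less 20 min break → 4 h 29 min
Wed: 07:31–13:14 = 5 h 43 min; less 60 min break → 4 h 43 min
Total: 10 h 51 min + 4 h 29 min + 4 h 43 min = 20 h 3 min.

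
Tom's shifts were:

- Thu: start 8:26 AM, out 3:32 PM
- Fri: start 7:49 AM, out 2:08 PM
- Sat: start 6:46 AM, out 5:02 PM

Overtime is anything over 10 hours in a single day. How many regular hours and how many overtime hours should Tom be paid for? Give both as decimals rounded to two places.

Thu: 8:26 AM–3:32 PM = 7 h 6 min
Fri: 7:49 AM–2:08 PM = 6 h 19 min
Sat: 6:46 AM–5:02 PM = 10 h 16 min
Thu reg 7 h 6 min / OT 0 h 0 min; Fri reg 6 h 19 min / OT 0 h 0 min; Sat reg 10 h 0 min / OT 0 h 16 min.
Totals: regular 23 h 25 min, overtime 0 h 16 min.

Regular 23.42 hours, overtime 0.27 hours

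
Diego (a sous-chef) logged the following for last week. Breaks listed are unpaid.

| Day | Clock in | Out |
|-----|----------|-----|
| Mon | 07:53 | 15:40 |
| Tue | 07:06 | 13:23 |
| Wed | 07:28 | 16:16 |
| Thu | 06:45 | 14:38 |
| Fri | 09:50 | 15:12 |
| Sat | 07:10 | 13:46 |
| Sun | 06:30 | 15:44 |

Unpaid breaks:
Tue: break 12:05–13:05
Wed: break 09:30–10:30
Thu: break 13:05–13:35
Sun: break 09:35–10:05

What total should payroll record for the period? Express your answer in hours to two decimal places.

Mon: 07:53–15:40 = 7 h 47 min
Tue: 07:06–13:23 = 6 h 17 min; less 60 min break → 5 h 17 min
Wed: 07:28–16:16 = 8 h 48 min; less 60 min break → 7 h 48 min
Thu: 06:45–14:38 = 7 h 53 min; less 30 min break → 7 h 23 min
Fri: 09:50–15:12 = 5 h 22 min
Sat: 07:10–13:46 = 6 h 36 min
Sun: 06:30–15:44 = 9 h 14 min; less 30 min break → 8 h 44 min
Total: 7 h 47 min + 5 h 17 min + 7 h 48 min + 7 h 23 min + 5 h 22 min + 6 h 36 min + 8 h 44 min = 48 h 57 min.

48.95 hours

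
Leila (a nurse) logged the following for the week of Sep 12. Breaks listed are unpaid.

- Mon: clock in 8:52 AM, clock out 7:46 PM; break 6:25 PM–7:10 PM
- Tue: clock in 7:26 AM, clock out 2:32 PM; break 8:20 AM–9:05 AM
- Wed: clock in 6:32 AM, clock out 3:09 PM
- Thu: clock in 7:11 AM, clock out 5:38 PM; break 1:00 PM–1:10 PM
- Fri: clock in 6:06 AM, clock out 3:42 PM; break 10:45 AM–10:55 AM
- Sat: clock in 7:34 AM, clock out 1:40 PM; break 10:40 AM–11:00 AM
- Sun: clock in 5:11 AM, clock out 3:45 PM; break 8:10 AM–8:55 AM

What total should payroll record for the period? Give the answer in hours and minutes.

Mon: 8:52 AM–7:46 PM = 10 h 54 min; less 45 min break → 10 h 9 min
Tue: 7:26 AM–2:32 PM = 7 h 6 min; less 45 min break → 6 h 21 min
Wed: 6:32 AM–3:09 PM = 8 h 37 min
Thu: 7:11 AM–5:38 PM = 10 h 27 min; less 10 min break → 10 h 17 min
Fri: 6:06 AM–3:42 PM = 9 h 36 min; less 10 min break → 9 h 26 min
Sat: 7:34 AM–1:40 PM = 6 h 6 min; less 20 min break → 5 h 46 min
Sun: 5:11 AM–3:45 PM = 10 h 34 min; less 45 min break → 9 h 49 min
Total: 10 h 9 min + 6 h 21 min + 8 h 37 min + 10 h 17 min + 9 h 26 min + 5 h 46 min + 9 h 49 min = 60 h 25 min.

60 h 25 min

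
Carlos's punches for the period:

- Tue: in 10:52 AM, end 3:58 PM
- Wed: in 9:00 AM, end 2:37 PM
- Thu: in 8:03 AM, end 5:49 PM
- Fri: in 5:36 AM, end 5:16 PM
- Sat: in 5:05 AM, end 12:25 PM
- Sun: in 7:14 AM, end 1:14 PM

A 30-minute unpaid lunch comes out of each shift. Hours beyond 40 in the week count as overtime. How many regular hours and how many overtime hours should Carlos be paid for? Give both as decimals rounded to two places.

Tue: 10:52 AM–3:58 PM = 5 h 6 min; less 30 min break → 4 h 36 min
Wed: 9:00 AM–2:37 PM = 5 h 37 min; less 30 min break → 5 h 7 min
Thu: 8:03 AM–5:49 PM = 9 h 46 min; less 30 min break → 9 h 16 min
Fri: 5:36 AM–5:16 PM = 11 h 40 min; less 30 min break → 11 h 10 min
Sat: 5:05 AM–12:25 PM = 7 h 20 min; less 30 min break → 6 h 50 min
Sun: 7:14 AM–1:14 PM = 6 h 0 min; less 30 min break → 5 h 30 min
Total worked: 42 h 29 min = 42.48 h.
Threshold 40 h → overtime 2 h 29 min, regular 40 h 0 min.

Regular 40.00 hours, overtime 2.48 hours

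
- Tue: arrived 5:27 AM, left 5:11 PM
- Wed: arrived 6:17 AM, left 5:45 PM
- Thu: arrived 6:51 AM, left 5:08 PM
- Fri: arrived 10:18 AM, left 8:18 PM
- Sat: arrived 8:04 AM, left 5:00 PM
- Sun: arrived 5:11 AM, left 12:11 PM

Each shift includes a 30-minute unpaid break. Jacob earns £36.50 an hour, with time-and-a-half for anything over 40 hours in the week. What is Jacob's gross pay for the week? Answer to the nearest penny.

£2358.81

Tue: 5:27 AM–5:11 PM = 11 h 44 min; less 30 min break → 11 h 14 min
Wed: 6:17 AM–5:45 PM = 11 h 28 min; less 30 min break → 10 h 58 min
Thu: 6:51 AM–5:08 PM = 10 h 17 min; less 30 min break → 9 h 47 min
Fri: 10:18 AM–8:18 PM = 10 h 0 min; less 30 min break → 9 h 30 min
Sat: 8:04 AM–5:00 PM = 8 h 56 min; less 30 min break → 8 h 26 min
Sun: 5:11 AM–12:11 PM = 7 h 0 min; less 30 min break → 6 h 30 min
Total worked: 56 h 25 min = 3385 min.
Regular 40 h 0 min = 2400 min at £36.50/h; overtime 16 h 25 min = 985 min at £54.75/h.
Pay = (2400 × £36.50 + 985 × £54.75) ÷ 60 = £2358.81.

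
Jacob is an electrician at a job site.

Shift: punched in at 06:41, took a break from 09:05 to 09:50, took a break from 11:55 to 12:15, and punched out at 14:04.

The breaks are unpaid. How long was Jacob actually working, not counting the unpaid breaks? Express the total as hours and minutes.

Shift: 06:41–14:04 = 7 h 23 min; less 65 min break → 6 h 18 min

6 h 18 min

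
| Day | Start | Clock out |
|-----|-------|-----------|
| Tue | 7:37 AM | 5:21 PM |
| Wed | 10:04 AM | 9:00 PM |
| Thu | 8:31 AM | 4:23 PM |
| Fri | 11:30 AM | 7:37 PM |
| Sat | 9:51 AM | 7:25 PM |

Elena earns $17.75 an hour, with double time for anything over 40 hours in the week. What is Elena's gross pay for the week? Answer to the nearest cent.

$930.69

Tue: 7:37 AM–5:21 PM = 9 h 44 min
Wed: 10:04 AM–9:00 PM = 10 h 56 min
Thu: 8:31 AM–4:23 PM = 7 h 52 min
Fri: 11:30 AM–7:37 PM = 8 h 7 min
Sat: 9:51 AM–7:25 PM = 9 h 34 min
Total worked: 46 h 13 min = 2773 min.
Regular 40 h 0 min = 2400 min at $17.75/h; overtime 6 h 13 min = 373 min at $35.50/h.
Pay = (2400 × $17.75 + 373 × $35.50) ÷ 60 = $930.69.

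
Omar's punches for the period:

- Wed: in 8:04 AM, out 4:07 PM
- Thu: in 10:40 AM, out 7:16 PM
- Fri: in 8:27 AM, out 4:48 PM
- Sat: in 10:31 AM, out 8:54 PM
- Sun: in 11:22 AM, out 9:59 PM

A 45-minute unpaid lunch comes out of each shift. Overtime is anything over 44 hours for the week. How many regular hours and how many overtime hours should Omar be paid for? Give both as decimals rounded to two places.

Wed: 8:04 AM–4:07 PM = 8 h 3 min; less 45 min break → 7 h 18 min
Thu: 10:40 AM–7:16 PM = 8 h 36 min; less 45 min break → 7 h 51 min
Fri: 8:27 AM–4:48 PM = 8 h 21 min; less 45 min break → 7 h 36 min
Sat: 10:31 AM–8:54 PM = 10 h 23 min; less 45 min break → 9 h 38 min
Sun: 11:22 AM–9:59 PM = 10 h 37 min; less 45 min break → 9 h 52 min
Total worked: 42 h 15 min = 42.25 h.
Threshold 44 h → overtime 0 h 0 min, regular 42 h 15 min.

Regular 42.25 hours, overtime 0.00 hours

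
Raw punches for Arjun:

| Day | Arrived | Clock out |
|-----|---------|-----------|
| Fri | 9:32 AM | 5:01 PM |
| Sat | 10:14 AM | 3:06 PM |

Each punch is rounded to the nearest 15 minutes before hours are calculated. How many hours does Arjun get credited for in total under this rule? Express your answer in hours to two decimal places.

Fri: in 9:32 AM→9:30 AM, out 5:01 PM→5:00 PM; 7 h 30 min
Sat: in 10:14 AM→10:15 AM, out 3:06 PM→3:00 PM; 4 h 45 min
Total credited: 12 h 15 min.

12.25 hours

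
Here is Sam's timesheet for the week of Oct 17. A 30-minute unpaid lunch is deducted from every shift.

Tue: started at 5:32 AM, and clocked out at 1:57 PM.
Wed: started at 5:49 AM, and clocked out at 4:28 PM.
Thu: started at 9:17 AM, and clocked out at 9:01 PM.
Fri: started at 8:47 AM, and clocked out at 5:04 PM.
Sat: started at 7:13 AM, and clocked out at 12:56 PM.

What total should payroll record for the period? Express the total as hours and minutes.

42 h 18 min

Tue: 5:32 AM–1:57 PM = 8 h 25 min; less 30 min break → 7 h 55 min
Wed: 5:49 AM–4:28 PM = 10 h 39 min; less 30 min break → 10 h 9 min
Thu: 9:17 AM–9:01 PM = 11 h 44 min; less 30 min break → 11 h 14 min
Fri: 8:47 AM–5:04 PM = 8 h 17 min; less 30 min break → 7 h 47 min
Sat: 7:13 AM–12:56 PM = 5 h 43 min; less 30 min break → 5 h 13 min
Total: 7 h 55 min + 10 h 9 min + 11 h 14 min + 7 h 47 min + 5 h 13 min = 42 h 18 min.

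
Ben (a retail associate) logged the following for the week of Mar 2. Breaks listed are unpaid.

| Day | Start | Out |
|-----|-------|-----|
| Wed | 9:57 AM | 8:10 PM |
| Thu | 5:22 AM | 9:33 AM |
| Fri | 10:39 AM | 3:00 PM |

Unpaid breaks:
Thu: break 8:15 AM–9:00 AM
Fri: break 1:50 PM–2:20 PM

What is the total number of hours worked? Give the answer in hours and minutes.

Wed: 9:57 AM–8:10 PM = 10 h 13 min
Thu: 5:22 AM–9:33 AM = 4 h 11 min; less 45 min break → 3 h 26 min
Fri: 10:39 AM–3:00 PM = 4 h 21 min; less 30 min break → 3 h 51 min
Total: 10 h 13 min + 3 h 26 min + 3 h 51 min = 17 h 30 min.

17 h 30 min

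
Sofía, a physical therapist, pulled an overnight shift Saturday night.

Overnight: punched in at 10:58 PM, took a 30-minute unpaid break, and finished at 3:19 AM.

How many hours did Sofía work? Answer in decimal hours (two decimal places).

Overnight: 10:58 PM → midnight = 1 h 2 min; midnight → 3:19 AM = 3 h 19 min; span 4 h 21 min; less 30 min break → 3 h 51 min

3.85 hours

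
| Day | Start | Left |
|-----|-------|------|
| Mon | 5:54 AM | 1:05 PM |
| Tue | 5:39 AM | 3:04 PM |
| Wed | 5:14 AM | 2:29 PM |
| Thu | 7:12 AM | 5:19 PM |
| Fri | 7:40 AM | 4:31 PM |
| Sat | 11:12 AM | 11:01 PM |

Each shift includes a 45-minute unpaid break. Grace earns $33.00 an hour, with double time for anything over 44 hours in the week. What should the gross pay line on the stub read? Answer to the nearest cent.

$1988.80

Mon: 5:54 AM–1:05 PM = 7 h 11 min; less 45 min break → 6 h 26 min
Tue: 5:39 AM–3:04 PM = 9 h 25 min; less 45 min break → 8 h 40 min
Wed: 5:14 AM–2:29 PM = 9 h 15 min; less 45 min break → 8 h 30 min
Thu: 7:12 AM–5:19 PM = 10 h 7 min; less 45 min break → 9 h 22 min
Fri: 7:40 AM–4:31 PM = 8 h 51 min; less 45 min break → 8 h 6 min
Sat: 11:12 AM–11:01 PM = 11 h 49 min; less 45 min break → 11 h 4 min
Total worked: 52 h 8 min = 3128 min.
Regular 44 h 0 min = 2640 min at $33.00/h; overtime 8 h 8 min = 488 min at $66.00/h.
Pay = (2640 × $33.00 + 488 × $66.00) ÷ 60 = $1988.80.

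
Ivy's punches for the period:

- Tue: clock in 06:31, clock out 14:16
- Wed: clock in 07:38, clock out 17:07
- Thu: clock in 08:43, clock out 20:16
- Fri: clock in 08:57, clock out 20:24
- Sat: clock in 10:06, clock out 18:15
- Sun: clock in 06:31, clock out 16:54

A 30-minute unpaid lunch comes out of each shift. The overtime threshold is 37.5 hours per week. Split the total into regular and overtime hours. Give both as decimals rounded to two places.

Tue: 06:31–14:16 = 7 h 45 min; less 30 min break → 7 h 15 min
Wed: 07:38–17:07 = 9 h 29 min; less 30 min break → 8 h 59 min
Thu: 08:43–20:16 = 11 h 33 min; less 30 min break → 11 h 3 min
Fri: 08:57–20:24 = 11 h 27 min; less 30 min break → 10 h 57 min
Sat: 10:06–18:15 = 8 h 9 min; less 30 min break → 7 h 39 min
Sun: 06:31–16:54 = 10 h 23 min; less 30 min break → 9 h 53 min
Total worked: 55 h 46 min = 55.77 h.
Threshold 37.5 h → overtime 18 h 16 min, regular 37 h 30 min.

Regular 37.50 hours, overtime 18.27 hours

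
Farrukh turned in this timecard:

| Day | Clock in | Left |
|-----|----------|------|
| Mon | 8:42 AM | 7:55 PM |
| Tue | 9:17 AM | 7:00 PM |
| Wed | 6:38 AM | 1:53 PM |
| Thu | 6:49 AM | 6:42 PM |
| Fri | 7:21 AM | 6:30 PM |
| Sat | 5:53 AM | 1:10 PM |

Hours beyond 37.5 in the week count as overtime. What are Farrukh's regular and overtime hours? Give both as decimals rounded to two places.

Mon: 8:42 AM–7:55 PM = 11 h 13 min
Tue: 9:17 AM–7:00 PM = 9 h 43 min
Wed: 6:38 AM–1:53 PM = 7 h 15 min
Thu: 6:49 AM–6:42 PM = 11 h 53 min
Fri: 7:21 AM–6:30 PM = 11 h 9 min
Sat: 5:53 AM–1:10 PM = 7 h 17 min
Total worked: 58 h 30 min = 58.50 h.
Threshold 37.5 h → overtime 21 h 0 min, regular 37 h 30 min.

Regular 37.50 hours, overtime 21.00 hours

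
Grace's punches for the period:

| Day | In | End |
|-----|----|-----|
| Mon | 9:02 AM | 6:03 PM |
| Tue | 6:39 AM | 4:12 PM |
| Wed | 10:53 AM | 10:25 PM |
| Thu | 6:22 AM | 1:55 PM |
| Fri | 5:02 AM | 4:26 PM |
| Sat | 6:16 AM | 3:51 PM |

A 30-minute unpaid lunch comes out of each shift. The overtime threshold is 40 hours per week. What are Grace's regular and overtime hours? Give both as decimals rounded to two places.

Mon: 9:02 AM–6:03 PM = 9 h 1 min; less 30 min break → 8 h 31 min
Tue: 6:39 AM–4:12 PM = 9 h 33 min; less 30 min break → 9 h 3 min
Wed: 10:53 AM–10:25 PM = 11 h 32 min; less 30 min break → 11 h 2 min
Thu: 6:22 AM–1:55 PM = 7 h 33 min; less 30 min break → 7 h 3 min
Fri: 5:02 AM–4:26 PM = 11 h 24 min; less 30 min break → 10 h 54 min
Sat: 6:16 AM–3:51 PM = 9 h 35 min; less 30 min break → 9 h 5 min
Total worked: 55 h 38 min = 55.63 h.
Threshold 40 h → overtime 15 h 38 min, regular 40 h 0 min.

Regular 40.00 hours, overtime 15.63 hours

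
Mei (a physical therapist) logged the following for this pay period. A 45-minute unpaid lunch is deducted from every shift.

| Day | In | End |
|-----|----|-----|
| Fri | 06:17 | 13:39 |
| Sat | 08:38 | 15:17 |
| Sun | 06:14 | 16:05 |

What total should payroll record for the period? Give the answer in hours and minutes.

21 h 37 min

Fri: 06:17–13:39 = 7 h 22 min; less 45 min break → 6 h 37 min
Sat: 08:38–15:17 = 6 h 39 min; less 45 min break → 5 h 54 min
Sun: 06:14–16:05 = 9 h 51 min; less 45 min break → 9 h 6 min
Total: 6 h 37 min + 5 h 54 min + 9 h 6 min = 21 h 37 min.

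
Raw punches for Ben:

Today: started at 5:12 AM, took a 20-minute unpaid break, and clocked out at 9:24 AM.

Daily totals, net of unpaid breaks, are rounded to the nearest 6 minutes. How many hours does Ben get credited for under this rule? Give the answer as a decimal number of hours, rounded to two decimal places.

Today: 5:12 AM–9:24 AM = 4 h 12 min − 20 min = 3 h 52 min → rounds to 3 h 54 min

3.90 hours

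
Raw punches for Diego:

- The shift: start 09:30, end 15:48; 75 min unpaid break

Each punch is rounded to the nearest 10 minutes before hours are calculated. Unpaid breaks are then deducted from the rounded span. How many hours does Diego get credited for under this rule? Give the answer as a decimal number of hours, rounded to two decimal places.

The shift: in 09:30→09:30, out 15:48→15:50; 6 h 20 min − 75 min = 5 h 5 min

5.08 hours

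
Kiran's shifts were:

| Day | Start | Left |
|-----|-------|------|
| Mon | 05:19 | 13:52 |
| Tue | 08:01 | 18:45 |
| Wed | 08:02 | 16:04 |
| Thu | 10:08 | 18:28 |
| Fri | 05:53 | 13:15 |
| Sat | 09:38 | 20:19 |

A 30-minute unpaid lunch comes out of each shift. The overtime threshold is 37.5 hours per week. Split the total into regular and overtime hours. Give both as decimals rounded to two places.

Mon: 05:19–13:52 = 8 h 33 min; less 30 min break → 8 h 3 min
Tue: 08:01–18:45 = 10 h 44 min; less 30 min break → 10 h 14 min
Wed: 08:02–16:04 = 8 h 2 min; less 30 min break → 7 h 32 min
Thu: 10:08–18:28 = 8 h 20 min; less 30 min break → 7 h 50 min
Fri: 05:53–13:15 = 7 h 22 min; less 30 min break → 6 h 52 min
Sat: 09:38–20:19 = 10 h 41 min; less 30 min break → 10 h 11 min
Total worked: 50 h 42 min = 50.70 h.
Threshold 37.5 h → overtime 13 h 12 min, regular 37 h 30 min.

Regular 37.50 hours, overtime 13.20 hours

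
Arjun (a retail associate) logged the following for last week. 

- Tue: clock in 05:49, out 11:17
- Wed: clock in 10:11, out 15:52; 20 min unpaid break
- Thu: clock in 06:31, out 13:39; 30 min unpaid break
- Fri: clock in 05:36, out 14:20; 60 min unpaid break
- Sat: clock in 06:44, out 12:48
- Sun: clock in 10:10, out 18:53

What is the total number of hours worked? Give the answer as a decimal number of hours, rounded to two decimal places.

Tue: 05:49–11:17 = 5 h 28 min
Wed: 10:11–15:52 = 5 h 41 min; less 20 min break → 5 h 21 min
Thu: 06:31–13:39 = 7 h 8 min; less 30 min break → 6 h 38 min
Fri: 05:36–14:20 = 8 h 44 min; less 60 min break → 7 h 44 min
Sat: 06:44–12:48 = 6 h 4 min
Sun: 10:10–18:53 = 8 h 43 min
Total: 5 h 28 min + 5 h 21 min + 6 h 38 min + 7 h 44 min + 6 h 4 min + 8 h 43 min = 39 h 58 min.

39.97 hours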